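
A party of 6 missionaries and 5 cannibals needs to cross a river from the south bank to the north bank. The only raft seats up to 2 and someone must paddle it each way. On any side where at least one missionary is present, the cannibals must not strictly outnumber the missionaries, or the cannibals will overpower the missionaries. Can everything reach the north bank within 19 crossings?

Yes — this plan uses 19 crossings (≤ 19):
1. 2 cannibals → the north bank.  (the south bank: 6M 3C; the north bank: 0M 2C)
2. 1 cannibal ← the south bank.  (the south bank: 6M 4C; the north bank: 0M 1C)
3. 2 cannibals → the north bank.  (the south bank: 6M 2C; the north bank: 0M 3C)
4. 1 cannibal ← the south bank.  (the south bank: 6M 3C; the north bank: 0M 2C)
5. 2 missionaries → the north bank.  (the south bank: 4M 3C; the north bank: 2M 2C)
6. 1 cannibal ← the south bank.  (the south bank: 4M 4C; the north bank: 2M 1C)
7. 1 missionary and 1 cannibal → the north bank.  (the south bank: 3M 3C; the north bank: 3M 2C)
8. 1 missionary ← the south bank.  (the south bank: 4M 3C; the north bank: 2M 2C)
9. 1 missionary and 1 cannibal → the north bank.  (the south bank: 3M 2C; the north bank: 3M 3C)
10. 1 cannibal ← the south bank.  (the south bank: 3M 3C; the north bank: 3M 2C)
11. 1 missionary and 1 cannibal → the north bank.  (the south bank: 2M 2C; the north bank: 4M 3C)
12. 1 missionary ← the south bank.  (the south bank: 3M 2C; the north bank: 3M 3C)
13. 1 missionary and 1 cannibal → the north bank.  (the south bank: 2M 1C; the north bank: 4M 4C)
14. 1 cannibal ← the south bank.  (the south bank: 2M 2C; the north bank: 4M 3C)
15. 1 missionary and 1 cannibal → the north bank.  (the south bank: 1M 1C; the north bank: 5M 4C)
16. 1 missionary ← the south bank.  (the south bank: 2M 1C; the north bank: 4M 4C)
17. 1 missionary and 1 cannibal → the north bank.  (the south bank: 1M 0C; the north bank: 5M 5C)
18. 1 cannibal ← the south bank.  (the south bank: 1M 1C; the north bank: 5M 4C)
19. 1 missionary and 1 cannibal → the north bank.  (the south bank: 0M 0C; the north bank: 6M 5C)

Yes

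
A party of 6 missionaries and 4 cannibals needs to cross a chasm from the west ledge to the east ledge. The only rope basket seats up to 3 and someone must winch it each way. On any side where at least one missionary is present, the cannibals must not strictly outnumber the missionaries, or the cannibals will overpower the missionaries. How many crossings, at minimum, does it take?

Counting alone: each trip to the east ledge takes at most 3 across and each return brings at least 1 back, so after t trips out (and t−1 returns) at most 3t − (t−1) of the 10 are across; that first reaches 10 at t = 5, so at least 9 crossings are needed.
The plan below uses exactly 9 crossings, so it is optimal:
1. 2 cannibals → the east ledge.  (the west ledge: 6M 2C; the east ledge: 0M 2C)
2. 1 cannibal ← the west ledge.  (the west ledge: 6M 3C; the east ledge: 0M 1C)
3. 3 cannibals → the east ledge.  (the west ledge: 6M 0C; the east ledge: 0M 4C)
4. 1 cannibal ← the west ledge.  (the west ledge: 6M 1C; the east ledge: 0M 3C)
5. 3 missionaries → the east ledge.  (the west ledge: 3M 1C; the east ledge: 3M 3C)
6. 1 cannibal ← the west ledge.  (the west ledge: 3M 2C; the east ledge: 3M 2C)
7. 1 missionary and 2 cannibals → the east ledge.  (the west ledge: 2M 0C; the east ledge: 4M 4C)
8. 1 cannibal ← the west ledge.  (the west ledge: 2M 1C; the east ledge: 4M 3C)
9. 2 missionaries and 1 cannibal → the east ledge.  (the west ledge: 0M 0C; the east ledge: 6M 4C)

9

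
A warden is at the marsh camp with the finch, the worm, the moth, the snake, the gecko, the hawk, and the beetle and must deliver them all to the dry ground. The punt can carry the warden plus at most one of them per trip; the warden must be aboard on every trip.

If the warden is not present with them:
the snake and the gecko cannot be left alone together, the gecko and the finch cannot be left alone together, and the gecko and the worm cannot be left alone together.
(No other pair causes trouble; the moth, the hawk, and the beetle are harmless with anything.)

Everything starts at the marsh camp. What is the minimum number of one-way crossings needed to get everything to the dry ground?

Following every safe sequence of crossings from the start, the most of the 7 that can be at the dry ground as the punt arrives there on crossings 1, 3, 5, 7, 9 is 1, 2, 3, 4, 5 respectively; the best ever achieved is 5 of 7.
From crossing 11 on, no configuration arises that was not already reachable earlier: only 72 distinct safe configurations (who is on which side, and where the punt is) can ever be reached, none of them has everyone across, and every continuation just revisits them. So no valid plan exists.

impossible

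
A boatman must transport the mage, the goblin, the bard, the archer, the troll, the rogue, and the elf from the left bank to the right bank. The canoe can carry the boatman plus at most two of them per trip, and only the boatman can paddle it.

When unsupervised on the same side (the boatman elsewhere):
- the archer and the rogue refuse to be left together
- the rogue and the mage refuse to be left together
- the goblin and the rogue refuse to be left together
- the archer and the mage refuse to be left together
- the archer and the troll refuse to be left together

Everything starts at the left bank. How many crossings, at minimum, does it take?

11

Counting alone: the boatman can take at most 2 across per trip to the right bank, so moving all 7 needs at least 4 loaded trips out, with a return between consecutive ones — at least 7 crossings.
The safety rule pushes this higher. Following every safe sequence of crossings, the most of the 7 that can be at the right bank as the canoe arrives there on crossings 7, 9 is 5, 6 respectively — never all 7.
So no plan with fewer than 11 crossings exists, and this one achieves 11:
1. Boatman goes to the right bank with the archer and the rogue.  [the left bank: the bard, the elf, the goblin, the mage, the troll | the right bank: the archer, the rogue]
2. Boatman goes back to the left bank with the archer.  [the left bank: the archer, the bard, the elf, the goblin, the mage, the troll | the right bank: the rogue]
3. Boatman goes to the right bank with the mage and the troll.  [the left bank: the archer, the bard, the elf, the goblin | the right bank: the mage, the rogue, the troll]
4. Boatman goes back to the left bank with the mage.  [the left bank: the archer, the bard, the elf, the goblin, the mage | the right bank: the rogue, the troll]
5. Boatman goes to the right bank with the goblin and the mage.  [the left bank: the archer, the bard, the elf | the right bank: the goblin, the mage, the rogue, the troll]
6. Boatman goes back to the left bank with the rogue.  [the left bank: the archer, the bard, the elf, the rogue | the right bank: the goblin, the mage, the troll]
7. Boatman goes to the right bank with the archer and the bard.  [the left bank: the elf, the rogue | the right bank: the archer, the bard, the goblin, the mage, the troll]
8. Boatman goes back to the left bank with the archer.  [the left bank: the archer, the elf, the rogue | the right bank: the bard, the goblin, the mage, the troll]
9. Boatman goes to the right bank with the archer and the elf.  [the left bank: the rogue | the right bank: the archer, the bard, the elf, the goblin, the mage, the troll]
10. Boatman goes back to the left bank with the archer.  [the left bank: the archer, the rogue | the right bank: the bard, the elf, the goblin, the mage, the troll]
11. Boatman goes to the right bank with the archer and the rogue.  [the left bank: — | the right bank: the archer, the bard, the elf, the goblin, the mage, the rogue, the troll]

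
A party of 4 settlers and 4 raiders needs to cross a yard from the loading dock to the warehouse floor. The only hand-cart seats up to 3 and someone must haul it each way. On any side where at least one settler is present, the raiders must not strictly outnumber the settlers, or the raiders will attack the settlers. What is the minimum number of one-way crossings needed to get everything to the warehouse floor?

9

Counting alone: each trip to the warehouse floor takes at most 3 across and each return brings at least 1 back, so after t trips out (and t−1 returns) at most 3t − (t−1) of the 8 are across; that first reaches 8 at t = 4, so at least 7 crossings are needed.
The safety rule pushes this higher. Following every safe sequence of crossings, the most of the 8 that can be at the warehouse floor as the hand-cart arrives there on crossing 7 is 7 — never all 8.
So no plan with fewer than 9 crossings exists, and this one achieves 9:
1. 2 raiders → the warehouse floor.  (the loading dock: 4S 2R; the warehouse floor: 0S 2R)
2. 1 raider ← the loading dock.  (the loading dock: 4S 3R; the warehouse floor: 0S 1R)
3. 3 raiders → the warehouse floor.  (the loading dock: 4S 0R; the warehouse floor: 0S 4R)
4. 1 raider ← the loading dock.  (the loading dock: 4S 1R; the warehouse floor: 0S 3R)
5. 3 settlers → the warehouse floor.  (the loading dock: 1S 1R; the warehouse floor: 3S 3R)
6. 1 settler and 1 raider ← the loading dock.  (the loading dock: 2S 2R; the warehouse floor: 2S 2R)
7. 2 settlers → the warehouse floor.  (the loading dock: 0S 2R; the warehouse floor: 4S 2R)
8. 1 raider ← the loading dock.  (the loading dock: 0S 3R; the warehouse floor: 4S 1R)
9. 3 raiders → the warehouse floor.  (the loading dock: 0S 0R; the warehouse floor: 4S 4R)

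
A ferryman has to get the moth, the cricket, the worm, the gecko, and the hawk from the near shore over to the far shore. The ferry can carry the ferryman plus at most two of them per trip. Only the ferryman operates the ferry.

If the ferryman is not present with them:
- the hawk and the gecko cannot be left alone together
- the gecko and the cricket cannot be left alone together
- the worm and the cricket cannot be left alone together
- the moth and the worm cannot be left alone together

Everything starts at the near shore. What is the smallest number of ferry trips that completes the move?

Counting alone: the ferryman can take at most 2 across per trip to the far shore, so moving all 5 needs at least 3 loaded trips out, with a return between consecutive ones — at least 5 crossings.
The safety rule pushes this higher. Following every safe sequence of crossings, the most of the 5 that can be at the far shore as the ferry arrives there on crossing 5 is 4 — never all 5.
So no plan with fewer than 7 crossings exists, and this one achieves 7:
1. Ferryman goes to the far shore with the gecko and the worm.  [the near shore: the cricket, the hawk, the moth | the far shore: the gecko, the worm]
2. Ferryman goes back to the near shore alone.  [the near shore: the cricket, the hawk, the moth | the far shore: the gecko, the worm]
3. Ferryman goes to the far shore with the moth.  [the near shore: the cricket, the hawk | the far shore: the gecko, the moth, the worm]
4. Ferryman goes back to the near shore with the worm.  [the near shore: the cricket, the hawk, the worm | the far shore: the gecko, the moth]
5. Ferryman goes to the far shore with the cricket and the hawk.  [the near shore: the worm | the far shore: the cricket, the gecko, the hawk, the moth]
6. Ferryman goes back to the near shore with the gecko.  [the near shore: the gecko, the worm | the far shore: the cricket, the hawk, the moth]
7. Ferryman goes to the far shore with the gecko and the worm.  [the near shore: — | the far shore: the cricket, the gecko, the hawk, the moth, the worm]

7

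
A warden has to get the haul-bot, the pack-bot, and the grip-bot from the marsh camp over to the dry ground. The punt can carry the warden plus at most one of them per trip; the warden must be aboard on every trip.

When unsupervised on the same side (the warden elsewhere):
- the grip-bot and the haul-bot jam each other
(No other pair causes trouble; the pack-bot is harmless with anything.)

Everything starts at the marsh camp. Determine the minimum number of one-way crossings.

Counting alone: the warden can take at most 1 across per trip to the dry ground, so moving all 3 needs at least 3 loaded trips out, with a return between consecutive ones — at least 5 crossings.
The plan below uses exactly 5 crossings, so it is optimal:
1. Warden goes to the dry ground with the haul-bot.  [the marsh camp: the grip-bot, the pack-bot | the dry ground: the haul-bot]
2. Warden goes back to the marsh camp alone.  [the marsh camp: the grip-bot, the pack-bot | the dry ground: the haul-bot]
3. Warden goes to the dry ground with the pack-bot.  [the marsh camp: the grip-bot | the dry ground: the haul-bot, the pack-bot]
4. Warden goes back to the marsh camp alone.  [the marsh camp: the grip-bot | the dry ground: the haul-bot, the pack-bot]
5. Warden goes to the dry ground with the grip-bot.  [the marsh camp: — | the dry ground: the grip-bot, the haul-bot, the pack-bot]

5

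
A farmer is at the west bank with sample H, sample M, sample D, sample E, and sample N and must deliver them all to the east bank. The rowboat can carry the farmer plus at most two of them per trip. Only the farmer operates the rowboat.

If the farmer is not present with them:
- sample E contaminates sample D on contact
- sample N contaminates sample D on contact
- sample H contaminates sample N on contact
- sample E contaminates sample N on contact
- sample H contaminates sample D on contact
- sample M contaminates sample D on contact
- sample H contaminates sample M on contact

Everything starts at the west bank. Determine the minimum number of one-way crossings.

impossible

Whatever the first load, the items left behind include a forbidden pair without the farmer. No opening move is safe, so no plan exists.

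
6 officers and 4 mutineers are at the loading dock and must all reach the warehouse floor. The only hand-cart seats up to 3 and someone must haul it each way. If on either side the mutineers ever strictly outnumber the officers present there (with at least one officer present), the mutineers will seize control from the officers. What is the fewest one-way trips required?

Counting alone: each trip to the warehouse floor takes at most 3 across and each return brings at least 1 back, so after t trips out (and t−1 returns) at most 3t − (t−1) of the 10 are across; that first reaches 10 at t = 5, so at least 9 crossings are needed.
The plan below uses exactly 9 crossings, so it is optimal:
1. 2 mutineers → the warehouse floor.  (the loading dock: 6O 2M; the warehouse floor: 0O 2M)
2. 1 mutineer ← the loading dock.  (the loading dock: 6O 3M; the warehouse floor: 0O 1M)
3. 3 mutineers → the warehouse floor.  (the loading dock: 6O 0M; the warehouse floor: 0O 4M)
4. 1 mutineer ← the loading dock.  (the loading dock: 6O 1M; the warehouse floor: 0O 3M)
5. 3 officers → the warehouse floor.  (the loading dock: 3O 1M; the warehouse floor: 3O 3M)
6. 1 mutineer ← the loading dock.  (the loading dock: 3O 2M; the warehouse floor: 3O 2M)
7. 1 officer and 2 mutineers → the warehouse floor.  (the loading dock: 2O 0M; the warehouse floor: 4O 4M)
8. 1 mutineer ← the loading dock.  (the loading dock: 2O 1M; the warehouse floor: 4O 3M)
9. 2 officers and 1 mutineer → the warehouse floor.  (the loading dock: 0O 0M; the warehouse floor: 6O 4M)

9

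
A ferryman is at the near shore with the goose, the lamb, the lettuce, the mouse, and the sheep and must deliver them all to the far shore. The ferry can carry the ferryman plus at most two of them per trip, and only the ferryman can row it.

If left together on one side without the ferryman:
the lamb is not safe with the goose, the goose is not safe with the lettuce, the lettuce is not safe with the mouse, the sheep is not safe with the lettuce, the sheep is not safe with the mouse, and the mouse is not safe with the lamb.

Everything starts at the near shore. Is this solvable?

No

Whatever the first load, the items left behind include a forbidden pair without the ferryman. No opening move is safe, so no plan exists.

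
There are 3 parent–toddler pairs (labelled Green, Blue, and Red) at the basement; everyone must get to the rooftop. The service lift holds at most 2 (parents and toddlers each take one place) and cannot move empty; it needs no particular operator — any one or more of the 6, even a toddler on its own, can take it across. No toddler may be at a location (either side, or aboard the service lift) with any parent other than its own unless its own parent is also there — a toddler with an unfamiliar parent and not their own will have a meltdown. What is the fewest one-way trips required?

11

Counting alone: each trip to the rooftop takes at most 2 across and each return brings at least 1 back, so after t trips out (and t−1 returns) at most 2t − (t−1) of the 6 are across; that first reaches 6 at t = 5, so at least 9 crossings are needed.
The safety rule pushes this higher. Following every safe sequence of crossings, the most of the 6 that can be at the rooftop as the service lift arrives there on crossing 9 is 5 — never all 6.
So no plan with fewer than 11 crossings exists, and this one achieves 11:
1. parent Green and toddler Green cross → the rooftop.
2. parent Green crosses ← the basement.
3. toddler Blue and toddler Red cross → the rooftop.
4. toddler Green crosses ← the basement.
5. parent Blue and parent Red cross → the rooftop.
6. parent Blue and toddler Blue cross ← the basement.
7. parent Blue and parent Green cross → the rooftop.
8. toddler Red crosses ← the basement.
9. toddler Blue and toddler Green cross → the rooftop.
10. parent Red crosses ← the basement.
11. parent Red and toddler Red cross → the rooftop.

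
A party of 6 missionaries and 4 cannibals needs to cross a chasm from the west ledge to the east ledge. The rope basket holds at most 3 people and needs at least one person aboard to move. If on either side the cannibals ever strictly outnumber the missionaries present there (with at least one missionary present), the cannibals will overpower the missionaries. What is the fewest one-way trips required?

Counting alone: each trip to the east ledge takes at most 3 across and each return brings at least 1 back, so after t trips out (and t−1 returns) at most 3t − (t−1) of the 10 are across; that first reaches 10 at t = 5, so at least 9 crossings are needed.
The plan below uses exactly 9 crossings, so it is optimal:
1. 2 cannibals → the east ledge.  (the west ledge: 6M 2C; the east ledge: 0M 2C)
2. 1 cannibal ← the west ledge.  (the west ledge: 6M 3C; the east ledge: 0M 1C)
3. 3 cannibals → the east ledge.  (the west ledge: 6M 0C; the east ledge: 0M 4C)
4. 1 cannibal ← the west ledge.  (the west ledge: 6M 1C; the east ledge: 0M 3C)
5. 3 missionaries → the east ledge.  (the west ledge: 3M 1C; the east ledge: 3M 3C)
6. 1 cannibal ← the west ledge.  (the west ledge: 3M 2C; the east ledge: 3M 2C)
7. 1 missionary and 2 cannibals → the east ledge.  (the west ledge: 2M 0C; the east ledge: 4M 4C)
8. 1 cannibal ← the west ledge.  (the west ledge: 2M 1C; the east ledge: 4M 3C)
9. 2 missionaries and 1 cannibal → the east ledge.  (the west ledge: 0M 0C; the east ledge: 6M 4C)

9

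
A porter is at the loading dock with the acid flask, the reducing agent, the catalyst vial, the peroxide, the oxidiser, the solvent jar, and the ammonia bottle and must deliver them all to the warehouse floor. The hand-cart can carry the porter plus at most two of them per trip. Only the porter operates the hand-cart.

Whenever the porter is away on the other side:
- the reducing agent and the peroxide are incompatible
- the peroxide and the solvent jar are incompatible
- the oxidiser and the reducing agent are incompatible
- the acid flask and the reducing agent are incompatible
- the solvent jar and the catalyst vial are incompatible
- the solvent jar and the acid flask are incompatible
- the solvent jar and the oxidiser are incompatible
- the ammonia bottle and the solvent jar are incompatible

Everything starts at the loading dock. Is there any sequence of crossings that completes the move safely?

Yes

1. Porter goes to the warehouse floor with the reducing agent and the solvent jar.
2. Porter goes back to the loading dock alone.
3. Porter goes to the warehouse floor with the acid flask and the peroxide.
4. Porter goes back to the loading dock with the reducing agent and the solvent jar.
5. Porter goes to the warehouse floor with the oxidiser and the solvent jar.
6. Porter goes back to the loading dock with the solvent jar.
7. Porter goes to the warehouse floor with the ammonia bottle and the catalyst vial.
8. Porter goes back to the loading dock alone.
9. Porter goes to the warehouse floor with the reducing agent and the solvent jar.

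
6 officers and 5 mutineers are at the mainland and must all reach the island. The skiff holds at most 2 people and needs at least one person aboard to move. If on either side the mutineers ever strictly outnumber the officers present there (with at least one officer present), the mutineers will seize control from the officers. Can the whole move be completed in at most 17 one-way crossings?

Counting alone: each trip to the island takes at most 2 across and each return brings at least 1 back, so after t trips out (and t−1 returns) at most 2t − (t−1) of the 11 are across; that first reaches 11 at t = 10, so at least 19 crossings are needed.
Since 17 < 19, 17 crossings cannot be enough. (The shortest complete plan in fact takes 19:)
1. 2 mutineers → the island.  (the mainland: 6O 3M; the island: 0O 2M)
2. 1 mutineer ← the mainland.  (the mainland: 6O 4M; the island: 0O 1M)
3. 2 mutineers → the island.  (the mainland: 6O 2M; the island: 0O 3M)
4. 1 mutineer ← the mainland.  (the mainland: 6O 3M; the island: 0O 2M)
5. 2 officers → the island.  (the mainland: 4O 3M; the island: 2O 2M)
6. 1 mutineer ← the mainland.  (the mainland: 4O 4M; the island: 2O 1M)
7. 1 officer and 1 mutineer → the island.  (the mainland: 3O 3M; the island: 3O 2M)
8. 1 officer ← the mainland.  (the mainland: 4O 3M; the island: 2O 2M)
9. 1 officer and 1 mutineer → the island.  (the mainland: 3O 2M; the island: 3O 3M)
10. 1 mutineer ← the mainland.  (the mainland: 3O 3M; the island: 3O 2M)
11. 1 officer and 1 mutineer → the island.  (the mainland: 2O 2M; the island: 4O 3M)
12. 1 officer ← the mainland.  (the mainland: 3O 2M; the island: 3O 3M)
13. 1 officer and 1 mutineer → the island.  (the mainland: 2O 1M; the island: 4O 4M)
14. 1 mutineer ← the mainland.  (the mainland: 2O 2M; the island: 4O 3M)
15. 1 officer and 1 mutineer → the island.  (the mainland: 1O 1M; the island: 5O 4M)
16. 1 officer ← the mainland.  (the mainland: 2O 1M; the island: 4O 4M)
17. 1 officer and 1 mutineer → the island.  (the mainland: 1O 0M; the island: 5O 5M)
18. 1 mutineer ← the mainland.  (the mainland: 1O 1M; the island: 5O 4M)
19. 1 officer and 1 mutineer → the island.  (the mainland: 0O 0M; the island: 6O 5M)

No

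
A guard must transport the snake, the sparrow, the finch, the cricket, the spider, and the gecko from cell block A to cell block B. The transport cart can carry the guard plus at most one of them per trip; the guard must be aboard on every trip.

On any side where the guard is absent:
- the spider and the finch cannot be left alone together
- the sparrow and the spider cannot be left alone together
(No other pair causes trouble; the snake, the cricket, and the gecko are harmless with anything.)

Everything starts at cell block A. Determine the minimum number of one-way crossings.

Counting alone: the guard can take at most 1 across per trip to cell block B, so moving all 6 needs at least 6 loaded trips out, with a return between consecutive ones — at least 11 crossings.
The safety rule pushes this higher. Following every safe sequence of crossings, the most of the 6 that can be at cell block B as the transport cart arrives there on crossing 11 is 5 — never all 6.
So no plan with fewer than 13 crossings exists, and this one achieves 13:
1. Guard goes to cell block B with the spider.  [cell block A: the cricket, the finch, the gecko, the snake, the sparrow | cell block B: the spider]
2. Guard goes back to cell block A alone.  [cell block A: the cricket, the finch, the gecko, the snake, the sparrow | cell block B: the spider]
3. Guard goes to cell block B with the snake.  [cell block A: the cricket, the finch, the gecko, the sparrow | cell block B: the snake, the spider]
4. Guard goes back to cell block A alone.  [cell block A: the cricket, the finch, the gecko, the sparrow | cell block B: the snake, the spider]
5. Guard goes to cell block B with the sparrow.  [cell block A: the cricket, the finch, the gecko | cell block B: the snake, the sparrow, the spider]
6. Guard goes back to cell block A with the spider.  [cell block A: the cricket, the finch, the gecko, the spider | cell block B: the snake, the sparrow]
7. Guard goes to cell block B with the finch.  [cell block A: the cricket, the gecko, the spider | cell block B: the finch, the snake, the sparrow]
8. Guard goes back to cell block A alone.  [cell block A: the cricket, the gecko, the spider | cell block B: the finch, the snake, the sparrow]
9. Guard goes to cell block B with the cricket.  [cell block A: the gecko, the spider | cell block B: the cricket, the finch, the snake, the sparrow]
10. Guard goes back to cell block A alone.  [cell block A: the gecko, the spider | cell block B: the cricket, the finch, the snake, the sparrow]
11. Guard goes to cell block B with the gecko.  [cell block A: the spider | cell block B: the cricket, the finch, the gecko, the snake, the sparrow]
12. Guard goes back to cell block A alone.  [cell block A: the spider | cell block B: the cricket, the finch, the gecko, the snake, the sparrow]
13. Guard goes to cell block B with the spider.  [cell block A: — | cell block B: the cricket, the finch, the gecko, the snake, the sparrow, the spider]

13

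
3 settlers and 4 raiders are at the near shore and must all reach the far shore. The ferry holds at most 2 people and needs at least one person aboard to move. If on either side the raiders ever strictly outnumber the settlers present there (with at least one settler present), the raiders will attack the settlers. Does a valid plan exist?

No

The raiders already outnumber the settlers at the near shore before anyone moves, so the starting position itself is disallowed.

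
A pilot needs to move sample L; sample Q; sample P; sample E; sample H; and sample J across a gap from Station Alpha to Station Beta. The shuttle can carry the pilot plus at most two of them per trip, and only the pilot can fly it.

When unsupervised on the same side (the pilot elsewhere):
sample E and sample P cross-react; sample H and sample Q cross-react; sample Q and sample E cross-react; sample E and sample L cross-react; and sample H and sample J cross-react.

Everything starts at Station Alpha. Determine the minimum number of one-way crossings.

Counting alone: the pilot can take at most 2 across per trip to Station Beta, so moving all 6 needs at least 3 loaded trips out, with a return between consecutive ones — at least 5 crossings.
The safety rule pushes this higher. Following every safe sequence of crossings, the most of the 6 that can be at Station Beta as the shuttle arrives there on crossing 5 is 5 — never all 6.
So no plan with fewer than 7 crossings exists, and this one achieves 7:
1. Pilot goes to Station Beta with sample E and sample H.  [Station Alpha: sample J, sample L, sample P, sample Q | Station Beta: sample E, sample H]
2. Pilot goes back to Station Alpha alone.  [Station Alpha: sample J, sample L, sample P, sample Q | Station Beta: sample E, sample H]
3. Pilot goes to Station Beta with sample L and sample Q.  [Station Alpha: sample J, sample P | Station Beta: sample E, sample H, sample L, sample Q]
4. Pilot goes back to Station Alpha with sample E and sample H.  [Station Alpha: sample E, sample H, sample J, sample P | Station Beta: sample L, sample Q]
5. Pilot goes to Station Beta with sample J and sample P.  [Station Alpha: sample E, sample H | Station Beta: sample J, sample L, sample P, sample Q]
6. Pilot goes back to Station Alpha alone.  [Station Alpha: sample E, sample H | Station Beta: sample J, sample L, sample P, sample Q]
7. Pilot goes to Station Beta with sample E and sample H.  [Station Alpha: — | Station Beta: sample E, sample H, sample J, sample L, sample P, sample Q]

7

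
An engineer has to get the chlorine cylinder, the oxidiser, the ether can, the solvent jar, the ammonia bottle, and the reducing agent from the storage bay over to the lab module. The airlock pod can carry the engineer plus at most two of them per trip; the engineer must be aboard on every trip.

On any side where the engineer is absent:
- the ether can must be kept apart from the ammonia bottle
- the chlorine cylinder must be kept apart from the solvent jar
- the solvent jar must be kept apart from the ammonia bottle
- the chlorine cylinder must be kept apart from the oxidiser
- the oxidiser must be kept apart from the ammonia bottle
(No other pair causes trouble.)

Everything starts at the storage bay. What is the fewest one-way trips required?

7

Counting alone: the engineer can take at most 2 across per trip to the lab module, so moving all 6 needs at least 3 loaded trips out, with a return between consecutive ones — at least 5 crossings.
The safety rule pushes this higher. Following every safe sequence of crossings, the most of the 6 that can be at the lab module as the airlock pod arrives there on crossing 5 is 5 — never all 6.
So no plan with fewer than 7 crossings exists, and this one achieves 7:
1. Engineer goes to the lab module with the ammonia bottle and the chlorine cylinder.  [the storage bay: the ether can, the oxidiser, the reducing agent, the solvent jar | the lab module: the ammonia bottle, the chlorine cylinder]
2. Engineer goes back to the storage bay alone.  [the storage bay: the ether can, the oxidiser, the reducing agent, the solvent jar | the lab module: the ammonia bottle, the chlorine cylinder]
3. Engineer goes to the lab module with the ether can and the oxidiser.  [the storage bay: the reducing agent, the solvent jar | the lab module: the ammonia bottle, the chlorine cylinder, the ether can, the oxidiser]
4. Engineer goes back to the storage bay with the ammonia bottle and the chlorine cylinder.  [the storage bay: the ammonia bottle, the chlorine cylinder, the reducing agent, the solvent jar | the lab module: the ether can, the oxidiser]
5. Engineer goes to the lab module with the reducing agent and the solvent jar.  [the storage bay: the ammonia bottle, the chlorine cylinder | the lab module: the ether can, the oxidiser, the reducing agent, the solvent jar]
6. Engineer goes back to the storage bay alone.  [the storage bay: the ammonia bottle, the chlorine cylinder | the lab module: the ether can, the oxidiser, the reducing agent, the solvent jar]
7. Engineer goes to the lab module with the ammonia bottle and the chlorine cylinder.  [the storage bay: — | the lab module: the ammonia bottle, the chlorine cylinder, the ether can, the oxidiser, the reducing agent, the solvent jar]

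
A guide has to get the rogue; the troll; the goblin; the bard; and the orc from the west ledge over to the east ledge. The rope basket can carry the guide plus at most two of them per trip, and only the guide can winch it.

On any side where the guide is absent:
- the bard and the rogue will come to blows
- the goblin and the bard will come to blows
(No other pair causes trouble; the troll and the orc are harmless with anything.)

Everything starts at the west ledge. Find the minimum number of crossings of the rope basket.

5

Counting alone: the guide can take at most 2 across per trip to the east ledge, so moving all 5 needs at least 3 loaded trips out, with a return between consecutive ones — at least 5 crossings.
The plan below uses exactly 5 crossings, so it is optimal:
1. Guide goes to the east ledge with the bard.  [the west ledge: the goblin, the orc, the rogue, the troll | the east ledge: the bard]
2. Guide goes back to the west ledge alone.  [the west ledge: the goblin, the orc, the rogue, the troll | the east ledge: the bard]
3. Guide goes to the east ledge with the orc and the troll.  [the west ledge: the goblin, the rogue | the east ledge: the bard, the orc, the troll]
4. Guide goes back to the west ledge alone.  [the west ledge: the goblin, the rogue | the east ledge: the bard, the orc, the troll]
5. Guide goes to the east ledge with the goblin and the rogue.  [the west ledge: — | the east ledge: the bard, the goblin, the orc, the rogue, the troll]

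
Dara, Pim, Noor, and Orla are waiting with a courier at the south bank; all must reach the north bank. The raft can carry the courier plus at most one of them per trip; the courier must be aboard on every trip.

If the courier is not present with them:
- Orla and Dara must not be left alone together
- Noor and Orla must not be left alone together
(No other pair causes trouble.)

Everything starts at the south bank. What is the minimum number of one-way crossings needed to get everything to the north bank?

Counting alone: the courier can take at most 1 across per trip to the north bank, so moving all 4 needs at least 4 loaded trips out, with a return between consecutive ones — at least 7 crossings.
The safety rule pushes this higher. Following every safe sequence of crossings, the most of the 4 that can be at the north bank as the raft arrives there on crossing 7 is 3 — never all 4.
So no plan with fewer than 9 crossings exists, and this one achieves 9:
1. Courier goes to the north bank with Orla.  [the south bank: Dara, Noor, Pim | the north bank: Orla]
2. Courier goes back to the south bank alone.  [the south bank: Dara, Noor, Pim | the north bank: Orla]
3. Courier goes to the north bank with Dara.  [the south bank: Noor, Pim | the north bank: Dara, Orla]
4. Courier goes back to the south bank with Orla.  [the south bank: Noor, Orla, Pim | the north bank: Dara]
5. Courier goes to the north bank with Noor.  [the south bank: Orla, Pim | the north bank: Dara, Noor]
6. Courier goes back to the south bank alone.  [the south bank: Orla, Pim | the north bank: Dara, Noor]
7. Courier goes to the north bank with Pim.  [the south bank: Orla | the north bank: Dara, Noor, Pim]
8. Courier goes back to the south bank alone.  [the south bank: Orla | the north bank: Dara, Noor, Pim]
9. Courier goes to the north bank with Orla.  [the south bank: — | the north bank: Dara, Noor, Orla, Pim]

9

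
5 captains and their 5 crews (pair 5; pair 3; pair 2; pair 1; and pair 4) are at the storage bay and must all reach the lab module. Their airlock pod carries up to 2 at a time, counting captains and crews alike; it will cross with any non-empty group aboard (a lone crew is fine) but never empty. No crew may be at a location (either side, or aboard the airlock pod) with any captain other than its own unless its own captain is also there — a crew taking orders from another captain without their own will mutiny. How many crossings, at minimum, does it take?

Following every safe sequence of crossings from the start, the most of the 10 that can be at the lab module as the airlock pod arrives there on crossings 1, 3, 5, 7 is 2, 3, 4, 5 respectively; the best ever achieved is 5 of 10.
From crossing 9 on, no configuration arises that was not already reachable earlier: only 82 distinct safe configurations (who is on which side, and where the airlock pod is) can ever be reached, none of them has everyone across, and every continuation just revisits them. So no valid plan exists.

impossible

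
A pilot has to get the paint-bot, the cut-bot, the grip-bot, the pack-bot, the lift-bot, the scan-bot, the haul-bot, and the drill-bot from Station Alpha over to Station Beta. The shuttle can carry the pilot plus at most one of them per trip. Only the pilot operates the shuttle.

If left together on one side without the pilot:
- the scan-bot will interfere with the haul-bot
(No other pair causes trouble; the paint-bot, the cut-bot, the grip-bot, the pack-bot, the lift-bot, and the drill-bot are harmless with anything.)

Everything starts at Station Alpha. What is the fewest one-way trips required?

Counting alone: the pilot can take at most 1 across per trip to Station Beta, so moving all 8 needs at least 8 loaded trips out, with a return between consecutive ones — at least 15 crossings.
The plan below uses exactly 15 crossings, so it is optimal:
1. Pilot goes to Station Beta with the scan-bot.  [Station Alpha: the cut-bot, the drill-bot, the grip-bot, the haul-bot, the lift-bot, the pack-bot, the paint-bot | Station Beta: the scan-bot]
2. Pilot goes back to Station Alpha alone.  [Station Alpha: the cut-bot, the drill-bot, the grip-bot, the haul-bot, the lift-bot, the pack-bot, the paint-bot | Station Beta: the scan-bot]
3. Pilot goes to Station Beta with the paint-bot.  [Station Alpha: the cut-bot, the drill-bot, the grip-bot, the haul-bot, the lift-bot, the pack-bot | Station Beta: the paint-bot, the scan-bot]
4. Pilot goes back to Station Alpha alone.  [Station Alpha: the cut-bot, the drill-bot, the grip-bot, the haul-bot, the lift-bot, the pack-bot | Station Beta: the paint-bot, the scan-bot]
5. Pilot goes to Station Beta with the cut-bot.  [Station Alpha: the drill-bot, the grip-bot, the haul-bot, the lift-bot, the pack-bot | Station Beta: the cut-bot, the paint-bot, the scan-bot]
6. Pilot goes back to Station Alpha alone.  [Station Alpha: the drill-bot, the grip-bot, the haul-bot, the lift-bot, the pack-bot | Station Beta: the cut-bot, the paint-bot, the scan-bot]
7. Pilot goes to Station Beta with the grip-bot.  [Station Alpha: the drill-bot, the haul-bot, the lift-bot, the pack-bot | Station Beta: the cut-bot, the grip-bot, the paint-bot, the scan-bot]
8. Pilot goes back to Station Alpha alone.  [Station Alpha: the drill-bot, the haul-bot, the lift-bot, the pack-bot | Station Beta: the cut-bot, the grip-bot, the paint-bot, the scan-bot]
9. Pilot goes to Station Beta with the pack-bot.  [Station Alpha: the drill-bot, the haul-bot, the lift-bot | Station Beta: the cut-bot, the grip-bot, the pack-bot, the paint-bot, the scan-bot]
10. Pilot goes back to Station Alpha alone.  [Station Alpha: the drill-bot, the haul-bot, the lift-bot | Station Beta: the cut-bot, the grip-bot, the pack-bot, the paint-bot, the scan-bot]
11. Pilot goes to Station Beta with the lift-bot.  [Station Alpha: the drill-bot, the haul-bot | Station Beta: the cut-bot, the grip-bot, the lift-bot, the pack-bot, the paint-bot, the scan-bot]
12. Pilot goes back to Station Alpha alone.  [Station Alpha: the drill-bot, the haul-bot | Station Beta: the cut-bot, the grip-bot, the lift-bot, the pack-bot, the paint-bot, the scan-bot]
13. Pilot goes to Station Beta with the drill-bot.  [Station Alpha: the haul-bot | Station Beta: the cut-bot, the drill-bot, the grip-bot, the lift-bot, the pack-bot, the paint-bot, the scan-bot]
14. Pilot goes back to Station Alpha alone.  [Station Alpha: the haul-bot | Station Beta: the cut-bot, the drill-bot, the grip-bot, the lift-bot, the pack-bot, the paint-bot, the scan-bot]
15. Pilot goes to Station Beta with the haul-bot.  [Station Alpha: — | Station Beta: the cut-bot, the drill-bot, the grip-bot, the haul-bot, the lift-bot, the pack-bot, the paint-bot, the scan-bot]

15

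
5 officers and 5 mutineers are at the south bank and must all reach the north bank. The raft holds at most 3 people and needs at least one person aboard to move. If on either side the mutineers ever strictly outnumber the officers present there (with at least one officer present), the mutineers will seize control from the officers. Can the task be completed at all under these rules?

Yes

1. 2 mutineers → the north bank.  (the south bank: 5O 3M; the north bank: 0O 2M)
2. 1 mutineer ← the south bank.  (the south bank: 5O 4M; the north bank: 0O 1M)
3. 3 mutineers → the north bank.  (the south bank: 5O 1M; the north bank: 0O 4M)
4. 1 mutineer ← the south bank.  (the south bank: 5O 2M; the north bank: 0O 3M)
5. 3 officers → the north bank.  (the south bank: 2O 2M; the north bank: 3O 3M)
6. 1 officer and 1 mutineer ← the south bank.  (the south bank: 3O 3M; the north bank: 2O 2M)
7. 3 officers → the north bank.  (the south bank: 0O 3M; the north bank: 5O 2M)
8. 1 mutineer ← the south bank.  (the south bank: 0O 4M; the north bank: 5O 1M)
9. 2 mutineers → the north bank.  (the south bank: 0O 2M; the north bank: 5O 3M)
10. 1 mutineer ← the south bank.  (the south bank: 0O 3M; the north bank: 5O 2M)
11. 3 mutineers → the north bank.  (the south bank: 0O 0M; the north bank: 5O 5M)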